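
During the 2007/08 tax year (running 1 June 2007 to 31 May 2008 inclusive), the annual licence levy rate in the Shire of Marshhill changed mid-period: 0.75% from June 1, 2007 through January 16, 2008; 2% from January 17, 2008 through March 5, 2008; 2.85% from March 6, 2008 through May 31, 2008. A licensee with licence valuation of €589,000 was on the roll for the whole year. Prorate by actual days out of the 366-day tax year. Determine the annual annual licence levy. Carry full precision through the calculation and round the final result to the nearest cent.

June 1, 2007 – January 16, 2008: 230 days at 0.75% → €589,000 × 0.75% × 230/366 = €2,776.0246
January 17 – March 5, 2008: 49 days at 2% → €589,000 × 2% × 49/366 = €1,577.1038
March 6 – May 31, 2008: 87 days at 2.85% → €589,000 × 2.85% × 87/366 = €3,990.2336
Total = €8,343.3620

€8,343.36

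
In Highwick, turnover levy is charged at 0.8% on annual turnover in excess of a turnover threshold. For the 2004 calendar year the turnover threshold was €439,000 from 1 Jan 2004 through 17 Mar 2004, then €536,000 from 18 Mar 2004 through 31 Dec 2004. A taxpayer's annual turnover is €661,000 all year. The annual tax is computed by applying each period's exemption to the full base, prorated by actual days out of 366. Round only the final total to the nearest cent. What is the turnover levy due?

1 Jan – 17 Mar 2004: 77 days, exemption €439,000 → (€661,000 − €439,000) × 0.8% × 77/366 = €373.6393
18 Mar – 31 Dec 2004: 289 days, exemption €536,000 → (€661,000 − €536,000) × 0.8% × 289/366 = €789.6175
Total = €1,163.2568

€1,163.26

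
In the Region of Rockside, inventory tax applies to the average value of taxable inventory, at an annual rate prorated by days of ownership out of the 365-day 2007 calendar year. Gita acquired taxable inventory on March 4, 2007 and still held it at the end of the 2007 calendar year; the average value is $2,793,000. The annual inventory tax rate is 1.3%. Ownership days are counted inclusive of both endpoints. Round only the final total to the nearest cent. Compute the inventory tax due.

Days held (March 4 – December 31, 2007): 303 out of 365
Tax = $2,793,000 × 1.3% × 303/365 = $30,141.4438

$30,141.44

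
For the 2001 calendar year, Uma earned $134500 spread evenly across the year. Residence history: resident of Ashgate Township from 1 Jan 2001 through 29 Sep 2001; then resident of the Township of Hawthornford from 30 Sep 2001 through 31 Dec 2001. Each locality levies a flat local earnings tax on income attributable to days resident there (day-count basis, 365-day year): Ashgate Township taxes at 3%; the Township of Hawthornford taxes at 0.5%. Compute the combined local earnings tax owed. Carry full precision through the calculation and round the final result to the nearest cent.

Ashgate Township, 1 Jan – 29 Sep 2001: 272 days → $134500 × 3% × 272/365 = $3006.9041
The Township of Hawthornford, 30 Sep – 31 Dec 2001: 93 days → $134500 × 0.5% × 93/365 = $171.3493
Total = $3178.2534

$3178.25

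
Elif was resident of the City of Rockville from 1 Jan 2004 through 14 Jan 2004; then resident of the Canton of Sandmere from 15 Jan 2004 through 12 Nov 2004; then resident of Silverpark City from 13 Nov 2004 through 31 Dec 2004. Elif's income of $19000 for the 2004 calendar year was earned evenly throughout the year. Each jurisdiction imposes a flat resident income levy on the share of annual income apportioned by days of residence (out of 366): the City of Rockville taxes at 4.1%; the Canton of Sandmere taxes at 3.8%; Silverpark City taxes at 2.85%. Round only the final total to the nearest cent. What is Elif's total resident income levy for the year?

The City of Rockville, 1 Jan – 14 Jan 2004: 14 days → $19000 × 4.1% × 14/366 = $29.7978
The Canton of Sandmere, 15 Jan – 12 Nov 2004: 303 days → $19000 × 3.8% × 303/366 = $597.7213
Silverpark City, 13 Nov – 31 Dec 2004: 49 days → $19000 × 2.85% × 49/366 = $72.4959
Total = $700.0150

$700.02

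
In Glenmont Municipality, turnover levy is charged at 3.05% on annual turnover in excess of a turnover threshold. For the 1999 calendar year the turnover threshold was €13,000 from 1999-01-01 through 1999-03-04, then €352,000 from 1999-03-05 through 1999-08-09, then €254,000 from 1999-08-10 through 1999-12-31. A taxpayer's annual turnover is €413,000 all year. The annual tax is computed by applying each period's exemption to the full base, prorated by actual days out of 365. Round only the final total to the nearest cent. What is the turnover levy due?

€4,824.35

1999-01-01 to 1999-03-04: 63 days, exemption €13,000 → (€413,000 − €13,000) × 3.05% × 63/365 = €2,105.7534
1999-03-05 to 1999-08-09: 158 days, exemption €352,000 → (€413,000 − €352,000) × 3.05% × 158/365 = €805.3671
1999-08-10 to 1999-12-31: 144 days, exemption €254,000 → (€413,000 − €254,000) × 3.05% × 144/365 = €1,913.2274
Total = €4,824.3479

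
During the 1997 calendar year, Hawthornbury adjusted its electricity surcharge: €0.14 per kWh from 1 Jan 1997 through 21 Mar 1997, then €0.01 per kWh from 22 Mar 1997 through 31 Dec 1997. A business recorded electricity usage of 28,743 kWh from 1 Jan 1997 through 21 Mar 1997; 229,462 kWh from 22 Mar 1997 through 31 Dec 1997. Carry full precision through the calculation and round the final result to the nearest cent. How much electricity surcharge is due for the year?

€6,318.64

1 Jan – 21 Mar 1997: 28,743 kWh at €0.14/kWh → €4,024.02
22 Mar – 31 Dec 1997: 229,462 kWh at €0.01/kWh → €2,294.62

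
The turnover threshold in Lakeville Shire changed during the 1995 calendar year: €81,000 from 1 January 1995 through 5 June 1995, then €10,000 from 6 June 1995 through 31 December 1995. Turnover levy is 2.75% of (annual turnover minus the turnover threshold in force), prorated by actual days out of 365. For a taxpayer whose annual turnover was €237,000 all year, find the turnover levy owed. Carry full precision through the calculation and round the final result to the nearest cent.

1 January – 5 June 1995: 156 days, exemption €81,000 → (€237,000 − €81,000) × 2.75% × 156/365 = €1,833.5342
6 June – 31 December 1995: 209 days, exemption €10,000 → (€237,000 − €10,000) × 2.75% × 209/365 = €3,574.4726
Total = €5,408.0068

€5,408.01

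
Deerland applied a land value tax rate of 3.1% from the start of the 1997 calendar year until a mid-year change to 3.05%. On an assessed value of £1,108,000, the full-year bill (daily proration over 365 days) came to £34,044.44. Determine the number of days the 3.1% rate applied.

165 days

Let d = days at the first rate; then 365 − d days at the second rate.
£1,108,000 × [3.1%·d + 3.05%·(365−d)] / 365 = £34,044.44
Solving gives d = 165, so the new rate took effect on June 15, 1997.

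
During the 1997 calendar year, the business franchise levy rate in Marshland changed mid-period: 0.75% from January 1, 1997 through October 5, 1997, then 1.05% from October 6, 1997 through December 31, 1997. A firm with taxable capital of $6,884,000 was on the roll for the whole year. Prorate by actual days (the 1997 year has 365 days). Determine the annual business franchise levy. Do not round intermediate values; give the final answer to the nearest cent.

$56,552.53

January 1 – October 5, 1997: 278 days at 0.75% → $6,884,000 × 0.75% × 278/365 = $39,323.6712
October 6 – December 31, 1997: 87 days at 1.05% → $6,884,000 × 1.05% × 87/365 = $17,228.8603
Total = $56,552.5315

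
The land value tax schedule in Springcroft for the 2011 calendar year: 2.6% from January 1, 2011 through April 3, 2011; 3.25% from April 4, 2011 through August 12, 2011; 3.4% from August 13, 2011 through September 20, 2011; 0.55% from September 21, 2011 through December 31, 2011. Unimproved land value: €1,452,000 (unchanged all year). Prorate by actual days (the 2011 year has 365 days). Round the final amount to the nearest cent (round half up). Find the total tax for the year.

€34,062.33

January 1 – April 3, 2011: 93 days at 2.6% → €1,452,000 × 2.6% × 93/365 = €9,619.0027
April 4 – August 12, 2011: 131 days at 3.25% → €1,452,000 × 3.25% × 131/365 = €16,936.6849
August 13 – September 20, 2011: 39 days at 3.4% → €1,452,000 × 3.4% × 39/365 = €5,274.9370
September 21 – December 31, 2011: 102 days at 0.55% → €1,452,000 × 0.55% × 102/365 = €2,231.7041
Total = €34,062.3288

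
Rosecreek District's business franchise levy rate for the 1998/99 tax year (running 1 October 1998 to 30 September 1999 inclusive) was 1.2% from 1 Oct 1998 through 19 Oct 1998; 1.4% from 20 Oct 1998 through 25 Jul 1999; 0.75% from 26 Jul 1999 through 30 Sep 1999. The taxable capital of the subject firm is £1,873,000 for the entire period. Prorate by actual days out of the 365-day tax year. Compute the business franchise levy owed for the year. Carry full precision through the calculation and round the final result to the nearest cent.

1 Oct – 19 Oct 1998: 19 days at 1.2% → £1,873,000 × 1.2% × 19/365 = £1,169.9836
20 Oct 1998 – 25 Jul 1999: 279 days at 1.4% → £1,873,000 × 1.4% × 279/365 = £20,043.6658
26 Jul – 30 Sep 1999: 67 days at 0.75% → £1,873,000 × 0.75% × 67/365 = £2,578.5822
Total = £23,792.2315

£23,792.23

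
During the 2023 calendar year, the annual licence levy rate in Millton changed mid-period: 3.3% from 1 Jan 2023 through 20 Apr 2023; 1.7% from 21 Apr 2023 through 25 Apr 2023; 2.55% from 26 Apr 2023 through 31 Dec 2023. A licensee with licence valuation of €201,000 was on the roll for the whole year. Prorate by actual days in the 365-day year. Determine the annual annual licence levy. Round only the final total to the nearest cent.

1 Jan – 20 Apr 2023: 110 days at 3.3% → €201,000 × 3.3% × 110/365 = €1,998.9863
21 Apr – 25 Apr 2023: 5 days at 1.7% → €201,000 × 1.7% × 5/365 = €46.8082
26 Apr – 31 Dec 2023: 250 days at 2.55% → €201,000 × 2.55% × 250/365 = €3,510.6164
Total = €5,556.4110

€5,556.41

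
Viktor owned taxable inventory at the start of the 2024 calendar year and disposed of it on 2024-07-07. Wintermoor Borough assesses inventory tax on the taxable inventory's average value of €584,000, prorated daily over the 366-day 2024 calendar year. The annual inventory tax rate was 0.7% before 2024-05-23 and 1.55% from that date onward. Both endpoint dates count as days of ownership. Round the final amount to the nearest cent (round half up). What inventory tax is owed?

2024-01-01 to 2024-05-22: 143 days at 0.7% → €584,000 × 0.7% × 143/366 = €1,597.2240
2024-05-23 to 2024-07-07: 46 days at 1.55% → €584,000 × 1.55% × 46/366 = €1,137.6831
Total = €2,734.9071

€2,734.91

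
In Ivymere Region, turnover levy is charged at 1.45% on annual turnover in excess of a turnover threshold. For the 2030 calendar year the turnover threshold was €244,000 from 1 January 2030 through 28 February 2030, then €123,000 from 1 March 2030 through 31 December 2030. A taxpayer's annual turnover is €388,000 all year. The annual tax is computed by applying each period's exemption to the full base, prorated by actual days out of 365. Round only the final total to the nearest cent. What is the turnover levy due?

€3,558.90

1 January – 28 February 2030: 59 days, exemption €244,000 → (€388,000 − €244,000) × 1.45% × 59/365 = €337.5123
1 March – 31 December 2030: 306 days, exemption €123,000 → (€388,000 − €123,000) × 1.45% × 306/365 = €3,221.3836
Total = €3,558.8959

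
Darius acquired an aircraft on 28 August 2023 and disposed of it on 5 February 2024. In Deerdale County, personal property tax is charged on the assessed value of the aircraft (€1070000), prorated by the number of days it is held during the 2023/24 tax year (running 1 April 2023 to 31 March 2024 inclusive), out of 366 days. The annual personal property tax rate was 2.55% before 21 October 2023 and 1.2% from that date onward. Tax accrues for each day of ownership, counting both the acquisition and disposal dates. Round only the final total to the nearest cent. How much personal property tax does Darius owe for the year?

28 August – 20 October 2023: 54 days at 2.55% → €1070000 × 2.55% × 54/366 = €4025.6557
21 October 2023 – 5 February 2024: 108 days at 1.2% → €1070000 × 1.2% × 108/366 = €3788.8525
Total = €7814.5082

€7814.51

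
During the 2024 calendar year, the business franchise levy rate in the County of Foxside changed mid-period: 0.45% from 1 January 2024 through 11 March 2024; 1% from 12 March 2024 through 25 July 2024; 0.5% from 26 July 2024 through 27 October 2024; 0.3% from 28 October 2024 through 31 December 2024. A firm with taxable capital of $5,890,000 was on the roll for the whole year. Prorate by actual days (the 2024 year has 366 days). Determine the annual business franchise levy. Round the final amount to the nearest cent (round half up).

$37,729.80

1 January – 11 March 2024: 71 days at 0.45% → $5,890,000 × 0.45% × 71/366 = $5,141.6803
12 March – 25 July 2024: 136 days at 1% → $5,890,000 × 1% × 136/366 = $21,886.3388
26 July – 27 October 2024: 94 days at 0.5% → $5,890,000 × 0.5% × 94/366 = $7,563.6612
28 October – 31 December 2024: 65 days at 0.3% → $5,890,000 × 0.3% × 65/366 = $3,138.1148
Total = $37,729.7951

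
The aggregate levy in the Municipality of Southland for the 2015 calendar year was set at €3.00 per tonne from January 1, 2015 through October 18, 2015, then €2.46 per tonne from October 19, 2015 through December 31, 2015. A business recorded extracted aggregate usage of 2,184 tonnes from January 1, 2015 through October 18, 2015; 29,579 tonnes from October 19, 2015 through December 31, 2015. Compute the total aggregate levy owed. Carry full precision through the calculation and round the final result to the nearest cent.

€79,316.34

January 1 – October 18, 2015: 2,184 tonnes at €3.00/tonne → €6,552.00
October 19 – December 31, 2015: 29,579 tonnes at €2.46/tonne → €72,764.34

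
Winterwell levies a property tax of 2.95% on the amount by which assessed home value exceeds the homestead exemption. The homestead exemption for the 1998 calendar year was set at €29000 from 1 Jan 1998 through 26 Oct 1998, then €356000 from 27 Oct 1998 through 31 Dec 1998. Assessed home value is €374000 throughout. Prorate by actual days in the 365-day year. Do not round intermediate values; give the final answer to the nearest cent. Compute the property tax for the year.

€8433.20

1 Jan – 26 Oct 1998: 299 days, exemption €29000 → (€374000 − €29000) × 2.95% × 299/365 = €8337.1849
27 Oct – 31 Dec 1998: 66 days, exemption €356000 → (€374000 − €356000) × 2.95% × 66/365 = €96.0164
Total = €8433.2014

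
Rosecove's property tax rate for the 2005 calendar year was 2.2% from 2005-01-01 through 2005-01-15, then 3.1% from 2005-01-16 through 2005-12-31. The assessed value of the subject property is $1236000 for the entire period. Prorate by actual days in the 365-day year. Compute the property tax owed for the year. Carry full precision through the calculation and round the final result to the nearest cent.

$37858.85

2005-01-01 to 2005-01-15: 15 days at 2.2% → $1236000 × 2.2% × 15/365 = $1117.4795
2005-01-16 to 2005-12-31: 350 days at 3.1% → $1236000 × 3.1% × 350/365 = $36741.3699
Total = $37858.8493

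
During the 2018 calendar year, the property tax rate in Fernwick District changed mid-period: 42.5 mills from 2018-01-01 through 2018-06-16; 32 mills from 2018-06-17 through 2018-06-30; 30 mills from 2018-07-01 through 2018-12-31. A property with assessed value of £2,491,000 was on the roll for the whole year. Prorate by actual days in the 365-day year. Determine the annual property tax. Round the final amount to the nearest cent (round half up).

£89,167.56

2018-01-01 to 2018-06-16: 167 days at 42.5 mills → £2,491,000 × 4.25% × 167/365 = £48,438.0068
2018-06-17 to 2018-06-30: 14 days at 32 mills → £2,491,000 × 3.2% × 14/365 = £3,057.4466
2018-07-01 to 2018-12-31: 184 days at 30 mills → £2,491,000 × 3% × 184/365 = £37,672.1096
Total = £89,167.5630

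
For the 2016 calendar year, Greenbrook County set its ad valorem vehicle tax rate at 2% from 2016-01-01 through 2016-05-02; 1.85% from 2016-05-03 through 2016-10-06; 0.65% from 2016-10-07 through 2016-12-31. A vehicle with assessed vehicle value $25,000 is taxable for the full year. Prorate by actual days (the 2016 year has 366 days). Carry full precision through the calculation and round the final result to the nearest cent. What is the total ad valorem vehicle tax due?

2016-01-01 to 2016-05-02: 123 days at 2% → $25,000 × 2% × 123/366 = $168.0328
2016-05-03 to 2016-10-06: 157 days at 1.85% → $25,000 × 1.85% × 157/366 = $198.3948
2016-10-07 to 2016-12-31: 86 days at 0.65% → $25,000 × 0.65% × 86/366 = $38.1831
Total = $404.6107

$404.61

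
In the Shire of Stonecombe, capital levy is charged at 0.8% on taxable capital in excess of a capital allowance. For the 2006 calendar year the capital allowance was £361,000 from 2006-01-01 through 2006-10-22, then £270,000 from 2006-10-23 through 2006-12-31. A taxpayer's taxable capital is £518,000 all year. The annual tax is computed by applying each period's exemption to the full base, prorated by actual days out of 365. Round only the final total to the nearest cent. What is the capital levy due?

2006-01-01 to 2006-10-22: 295 days, exemption £361,000 → (£518,000 − £361,000) × 0.8% × 295/365 = £1,015.1233
2006-10-23 to 2006-12-31: 70 days, exemption £270,000 → (£518,000 − £270,000) × 0.8% × 70/365 = £380.4932
Total = £1,395.6164

£1,395.62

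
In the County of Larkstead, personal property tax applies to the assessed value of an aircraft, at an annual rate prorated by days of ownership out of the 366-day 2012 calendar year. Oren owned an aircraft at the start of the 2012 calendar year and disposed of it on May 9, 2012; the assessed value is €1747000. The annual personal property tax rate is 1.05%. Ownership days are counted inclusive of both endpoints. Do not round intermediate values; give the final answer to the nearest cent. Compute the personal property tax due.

Days held (January 1 – May 9, 2012): 130 out of 366
Tax = €1747000 × 1.05% × 130/366 = €6515.4508

€6515.45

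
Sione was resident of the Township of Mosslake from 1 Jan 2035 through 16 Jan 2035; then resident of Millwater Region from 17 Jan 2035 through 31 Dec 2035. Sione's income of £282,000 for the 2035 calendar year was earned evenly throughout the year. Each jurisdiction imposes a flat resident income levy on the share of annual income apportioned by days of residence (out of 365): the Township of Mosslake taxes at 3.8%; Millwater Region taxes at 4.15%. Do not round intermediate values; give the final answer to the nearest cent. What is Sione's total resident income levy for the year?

The Township of Mosslake, 1 Jan – 16 Jan 2035: 16 days → £282,000 × 3.8% × 16/365 = £469.7425
Millwater Region, 17 Jan – 31 Dec 2035: 349 days → £282,000 × 4.15% × 349/365 = £11,189.9918
Total = £11,659.7342

£11,659.73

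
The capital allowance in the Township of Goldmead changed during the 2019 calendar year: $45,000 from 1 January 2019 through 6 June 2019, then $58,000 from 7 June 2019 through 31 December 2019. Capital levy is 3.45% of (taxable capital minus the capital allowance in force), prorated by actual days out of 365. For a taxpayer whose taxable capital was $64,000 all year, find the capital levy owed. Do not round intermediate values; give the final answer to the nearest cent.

1 January – 6 June 2019: 157 days, exemption $45,000 → ($64,000 − $45,000) × 3.45% × 157/365 = $281.9548
7 June – 31 December 2019: 208 days, exemption $58,000 → ($64,000 − $58,000) × 3.45% × 208/365 = $117.9616
Total = $399.9164

$399.92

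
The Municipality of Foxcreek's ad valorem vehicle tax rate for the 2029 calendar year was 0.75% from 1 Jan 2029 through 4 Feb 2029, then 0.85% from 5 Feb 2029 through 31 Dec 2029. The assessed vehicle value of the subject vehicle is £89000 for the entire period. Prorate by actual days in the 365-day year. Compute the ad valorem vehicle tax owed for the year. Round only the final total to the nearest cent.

£747.97

1 Jan – 4 Feb 2029: 35 days at 0.75% → £89000 × 0.75% × 35/365 = £64.0068
5 Feb – 31 Dec 2029: 330 days at 0.85% → £89000 × 0.85% × 330/365 = £683.9589
Total = £747.9658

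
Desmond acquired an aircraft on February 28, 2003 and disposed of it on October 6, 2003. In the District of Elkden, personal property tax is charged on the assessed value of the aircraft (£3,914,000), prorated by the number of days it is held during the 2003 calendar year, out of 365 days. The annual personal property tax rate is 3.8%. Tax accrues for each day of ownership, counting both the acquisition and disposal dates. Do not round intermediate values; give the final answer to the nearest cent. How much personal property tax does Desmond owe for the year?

£90,054.17

Days held (February 28 – October 6, 2003): 221 out of 365
Tax = £3,914,000 × 3.8% × 221/365 = £90,054.1699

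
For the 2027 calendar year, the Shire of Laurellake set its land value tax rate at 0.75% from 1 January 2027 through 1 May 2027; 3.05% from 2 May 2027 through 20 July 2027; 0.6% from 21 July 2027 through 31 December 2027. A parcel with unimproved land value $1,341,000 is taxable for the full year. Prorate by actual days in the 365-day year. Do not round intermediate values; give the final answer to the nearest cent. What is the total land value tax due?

$15,913.81

1 January – 1 May 2027: 121 days at 0.75% → $1,341,000 × 0.75% × 121/365 = $3,334.1301
2 May – 20 July 2027: 80 days at 3.05% → $1,341,000 × 3.05% × 80/365 = $8,964.4932
21 July – 31 December 2027: 164 days at 0.6% → $1,341,000 × 0.6% × 164/365 = $3,615.1890
Total = $15,913.8123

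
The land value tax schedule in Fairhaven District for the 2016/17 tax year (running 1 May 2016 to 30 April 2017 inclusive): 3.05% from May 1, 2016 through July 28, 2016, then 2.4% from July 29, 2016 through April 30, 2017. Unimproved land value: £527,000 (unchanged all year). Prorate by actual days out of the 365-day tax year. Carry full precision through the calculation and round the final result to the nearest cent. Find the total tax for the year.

£13,483.26

May 1 – July 28, 2016: 89 days at 3.05% → £527,000 × 3.05% × 89/365 = £3,919.2918
July 29, 2016 – April 30, 2017: 276 days at 2.4% → £527,000 × 2.4% × 276/365 = £9,563.9671
Total = £13,483.2589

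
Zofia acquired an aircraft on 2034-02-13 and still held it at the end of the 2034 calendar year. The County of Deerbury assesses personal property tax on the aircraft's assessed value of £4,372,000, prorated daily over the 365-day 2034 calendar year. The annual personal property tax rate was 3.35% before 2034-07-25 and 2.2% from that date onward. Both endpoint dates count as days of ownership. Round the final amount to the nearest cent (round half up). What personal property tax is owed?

2034-02-13 to 2034-07-24: 162 days at 3.35% → £4,372,000 × 3.35% × 162/365 = £65,005.0521
2034-07-25 to 2034-12-31: 160 days at 2.2% → £4,372,000 × 2.2% × 160/365 = £42,162.8493
Total = £107,167.9014

£107,167.90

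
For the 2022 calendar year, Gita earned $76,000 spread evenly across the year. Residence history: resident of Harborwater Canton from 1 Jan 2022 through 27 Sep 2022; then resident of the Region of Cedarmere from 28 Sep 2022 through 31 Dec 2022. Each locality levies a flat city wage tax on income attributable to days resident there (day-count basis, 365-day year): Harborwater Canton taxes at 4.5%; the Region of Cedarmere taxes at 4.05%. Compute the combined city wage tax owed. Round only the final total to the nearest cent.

Harborwater Canton, 1 Jan – 27 Sep 2022: 270 days → $76,000 × 4.5% × 270/365 = $2,529.8630
The Region of Cedarmere, 28 Sep – 31 Dec 2022: 95 days → $76,000 × 4.05% × 95/365 = $801.1233
Total = $3,330.9863

$3,330.99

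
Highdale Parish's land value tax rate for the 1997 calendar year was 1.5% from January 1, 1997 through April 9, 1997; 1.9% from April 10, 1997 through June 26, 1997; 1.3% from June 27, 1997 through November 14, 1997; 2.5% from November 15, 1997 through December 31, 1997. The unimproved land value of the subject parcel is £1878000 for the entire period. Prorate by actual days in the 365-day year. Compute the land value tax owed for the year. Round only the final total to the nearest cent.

January 1 – April 9, 1997: 99 days at 1.5% → £1878000 × 1.5% × 99/365 = £7640.6301
April 10 – June 26, 1997: 78 days at 1.9% → £1878000 × 1.9% × 78/365 = £7625.1945
June 27 – November 14, 1997: 141 days at 1.3% → £1878000 × 1.3% × 141/365 = £9431.1616
November 15 – December 31, 1997: 47 days at 2.5% → £1878000 × 2.5% × 47/365 = £6045.6164
Total = £30742.6027

£30742.60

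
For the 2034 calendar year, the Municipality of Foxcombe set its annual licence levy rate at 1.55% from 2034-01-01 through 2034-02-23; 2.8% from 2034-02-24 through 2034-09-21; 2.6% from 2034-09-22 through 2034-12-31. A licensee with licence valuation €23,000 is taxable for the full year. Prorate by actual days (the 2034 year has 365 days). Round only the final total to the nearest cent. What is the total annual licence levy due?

2034-01-01 to 2034-02-23: 54 days at 1.55% → €23,000 × 1.55% × 54/365 = €52.7425
2034-02-24 to 2034-09-21: 210 days at 2.8% → €23,000 × 2.8% × 210/365 = €370.5205
2034-09-22 to 2034-12-31: 101 days at 2.6% → €23,000 × 2.6% × 101/365 = €165.4740
Total = €588.7370

€588.74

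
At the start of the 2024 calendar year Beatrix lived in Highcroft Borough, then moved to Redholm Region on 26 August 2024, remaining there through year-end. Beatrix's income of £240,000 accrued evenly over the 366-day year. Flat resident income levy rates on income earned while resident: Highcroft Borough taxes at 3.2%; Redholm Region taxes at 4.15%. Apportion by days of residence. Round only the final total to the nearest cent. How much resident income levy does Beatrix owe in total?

Highcroft Borough, 1 January – 25 August 2024: 238 days → £240,000 × 3.2% × 238/366 = £4,994.0984
Redholm Region, 26 August – 31 December 2024: 128 days → £240,000 × 4.15% × 128/366 = £3,483.2787
Total = £8,477.3770

£8,477.38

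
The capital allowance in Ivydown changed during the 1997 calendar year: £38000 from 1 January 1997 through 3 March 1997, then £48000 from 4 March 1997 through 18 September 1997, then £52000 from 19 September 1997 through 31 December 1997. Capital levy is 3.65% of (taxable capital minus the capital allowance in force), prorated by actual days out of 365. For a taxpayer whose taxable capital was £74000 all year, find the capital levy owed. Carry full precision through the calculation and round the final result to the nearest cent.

1 January – 3 March 1997: 62 days, exemption £38000 → (£74000 − £38000) × 3.65% × 62/365 = £223.2000
4 March – 18 September 1997: 199 days, exemption £48000 → (£74000 − £48000) × 3.65% × 199/365 = £517.4000
19 September – 31 December 1997: 104 days, exemption £52000 → (£74000 − £52000) × 3.65% × 104/365 = £228.8000
Total = £969.4000

£969.40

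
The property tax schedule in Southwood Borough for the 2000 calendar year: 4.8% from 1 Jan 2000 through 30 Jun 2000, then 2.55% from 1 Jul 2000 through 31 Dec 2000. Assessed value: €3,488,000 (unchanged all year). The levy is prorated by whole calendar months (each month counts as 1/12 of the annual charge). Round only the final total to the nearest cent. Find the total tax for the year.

1 Jan – 30 Jun 2000: 6 months at 4.8% → €3,488,000 × 4.8% × 6/12 = €83,712.0000
1 Jul – 31 Dec 2000: 6 months at 2.55% → €3,488,000 × 2.55% × 6/12 = €44,472.0000
Total = €128,184.0000

€128,184.00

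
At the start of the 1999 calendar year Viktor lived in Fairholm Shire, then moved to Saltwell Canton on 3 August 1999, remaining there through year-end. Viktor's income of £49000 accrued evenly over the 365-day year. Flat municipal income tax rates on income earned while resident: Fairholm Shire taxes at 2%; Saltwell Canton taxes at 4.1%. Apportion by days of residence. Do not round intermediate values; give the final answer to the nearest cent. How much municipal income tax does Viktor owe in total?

Fairholm Shire, 1 January – 2 August 1999: 214 days → £49000 × 2% × 214/365 = £574.5753
Saltwell Canton, 3 August – 31 December 1999: 151 days → £49000 × 4.1% × 151/365 = £831.1205
Total = £1405.6959

£1405.70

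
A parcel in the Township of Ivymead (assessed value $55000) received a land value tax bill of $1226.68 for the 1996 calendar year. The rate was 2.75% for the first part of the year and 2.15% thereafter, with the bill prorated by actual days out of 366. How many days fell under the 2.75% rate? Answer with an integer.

49 days

Let d = days at the first rate; then 366 − d days at the second rate.
$55000 × [2.75%·d + 2.15%·(366−d)] / 366 = $1226.68
Solving gives d = 49, so the new rate took effect on 19 Feb 1996.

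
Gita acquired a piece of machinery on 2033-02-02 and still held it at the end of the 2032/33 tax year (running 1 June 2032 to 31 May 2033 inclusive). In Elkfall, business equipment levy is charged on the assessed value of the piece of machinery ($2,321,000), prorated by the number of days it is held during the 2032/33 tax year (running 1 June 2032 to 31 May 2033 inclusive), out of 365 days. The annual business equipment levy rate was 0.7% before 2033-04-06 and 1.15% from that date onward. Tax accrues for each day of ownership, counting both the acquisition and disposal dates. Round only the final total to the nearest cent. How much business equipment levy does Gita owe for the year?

$6,899.41

2033-02-02 to 2033-04-05: 63 days at 0.7% → $2,321,000 × 0.7% × 63/365 = $2,804.2767
2033-04-06 to 2033-05-31: 56 days at 1.15% → $2,321,000 × 1.15% × 56/365 = $4,095.1342
Total = $6,899.4110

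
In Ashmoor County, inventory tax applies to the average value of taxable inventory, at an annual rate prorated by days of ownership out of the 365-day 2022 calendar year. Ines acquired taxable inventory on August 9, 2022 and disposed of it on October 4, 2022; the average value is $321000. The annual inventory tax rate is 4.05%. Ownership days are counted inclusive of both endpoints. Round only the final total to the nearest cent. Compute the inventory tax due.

Days held (August 9 – October 4, 2022): 57 out of 365
Tax = $321000 × 4.05% × 57/365 = $2030.2151

$2030.22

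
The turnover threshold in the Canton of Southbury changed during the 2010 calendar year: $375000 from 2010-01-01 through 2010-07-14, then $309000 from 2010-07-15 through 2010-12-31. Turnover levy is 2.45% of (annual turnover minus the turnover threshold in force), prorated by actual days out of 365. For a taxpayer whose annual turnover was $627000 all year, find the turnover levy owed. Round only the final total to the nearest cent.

$6927.12

2010-01-01 to 2010-07-14: 195 days, exemption $375000 → ($627000 − $375000) × 2.45% × 195/365 = $3298.4384
2010-07-15 to 2010-12-31: 170 days, exemption $309000 → ($627000 − $309000) × 2.45% × 170/365 = $3628.6849
Total = $6927.1233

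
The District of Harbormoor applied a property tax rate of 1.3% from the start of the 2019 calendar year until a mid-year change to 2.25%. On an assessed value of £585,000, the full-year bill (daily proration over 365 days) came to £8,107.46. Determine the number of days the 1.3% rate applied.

Let d = days at the first rate; then 365 − d days at the second rate.
£585,000 × [1.3%·d + 2.25%·(365−d)] / 365 = £8,107.46
Solving gives d = 332, so the new rate took effect on 29 Nov 2019.

332 days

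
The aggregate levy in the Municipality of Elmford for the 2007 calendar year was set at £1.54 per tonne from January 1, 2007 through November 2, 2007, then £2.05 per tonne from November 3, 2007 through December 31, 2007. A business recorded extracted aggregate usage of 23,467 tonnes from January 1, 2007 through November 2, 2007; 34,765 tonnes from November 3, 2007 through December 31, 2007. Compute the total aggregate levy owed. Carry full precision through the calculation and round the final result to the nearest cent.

January 1 – November 2, 2007: 23,467 tonnes at £1.54/tonne → £36,139.18
November 3 – December 31, 2007: 34,765 tonnes at £2.05/tonne → £71,268.25

£107,407.43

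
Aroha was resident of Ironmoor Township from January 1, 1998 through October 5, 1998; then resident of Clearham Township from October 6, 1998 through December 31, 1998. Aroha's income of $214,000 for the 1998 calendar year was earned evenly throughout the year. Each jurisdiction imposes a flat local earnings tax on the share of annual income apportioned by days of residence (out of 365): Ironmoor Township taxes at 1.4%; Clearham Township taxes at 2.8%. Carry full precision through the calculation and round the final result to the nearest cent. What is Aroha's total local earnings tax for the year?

$3,710.12

Ironmoor Township, January 1 – October 5, 1998: 278 days → $214,000 × 1.4% × 278/365 = $2,281.8849
Clearham Township, October 6 – December 31, 1998: 87 days → $214,000 × 2.8% × 87/365 = $1,428.2301
Total = $3,710.1151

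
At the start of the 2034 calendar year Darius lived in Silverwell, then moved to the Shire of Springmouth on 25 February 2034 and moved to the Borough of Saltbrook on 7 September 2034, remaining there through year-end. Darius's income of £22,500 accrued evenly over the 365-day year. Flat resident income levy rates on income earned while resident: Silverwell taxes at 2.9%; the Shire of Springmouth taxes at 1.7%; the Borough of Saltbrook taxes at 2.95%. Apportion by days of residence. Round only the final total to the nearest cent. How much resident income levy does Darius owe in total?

£512.57

Silverwell, 1 January – 24 February 2034: 55 days → £22,500 × 2.9% × 55/365 = £98.3219
The Shire of Springmouth, 25 February – 6 September 2034: 194 days → £22,500 × 1.7% × 194/365 = £203.3014
The Borough of Saltbrook, 7 September – 31 December 2034: 116 days → £22,500 × 2.95% × 116/365 = £210.9452
Total = £512.5685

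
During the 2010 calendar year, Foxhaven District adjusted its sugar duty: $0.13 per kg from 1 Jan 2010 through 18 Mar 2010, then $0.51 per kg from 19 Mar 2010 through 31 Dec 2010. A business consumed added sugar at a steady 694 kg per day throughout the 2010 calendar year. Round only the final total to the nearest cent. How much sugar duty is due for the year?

1 Jan – 18 Mar 2010: 77 days × 694 kg/day = 53,438 kg at $0.13/kg → $6946.94
19 Mar – 31 Dec 2010: 288 days × 694 kg/day = 199,872 kg at $0.51/kg → $101934.72

$108881.66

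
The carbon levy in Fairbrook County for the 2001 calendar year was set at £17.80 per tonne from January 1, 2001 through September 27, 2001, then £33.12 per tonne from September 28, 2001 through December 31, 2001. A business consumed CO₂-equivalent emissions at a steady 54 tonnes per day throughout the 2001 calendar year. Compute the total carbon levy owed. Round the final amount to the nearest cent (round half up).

January 1 – September 27, 2001: 270 days × 54 tonnes/day = 14,580 tonnes at £17.80/tonne → £259,524.00
September 28 – December 31, 2001: 95 days × 54 tonnes/day = 5,130 tonnes at £33.12/tonne → £169,905.60

£429,429.60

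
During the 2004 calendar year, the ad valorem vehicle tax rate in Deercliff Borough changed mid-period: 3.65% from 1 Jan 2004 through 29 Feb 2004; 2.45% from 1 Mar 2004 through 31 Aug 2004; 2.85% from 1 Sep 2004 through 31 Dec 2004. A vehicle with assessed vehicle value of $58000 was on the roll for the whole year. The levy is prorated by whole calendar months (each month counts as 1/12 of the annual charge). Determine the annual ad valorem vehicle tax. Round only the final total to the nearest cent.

1 Jan – 29 Feb 2004: 2 months at 3.65% → $58000 × 3.65% × 2/12 = $352.8333
1 Mar – 31 Aug 2004: 6 months at 2.45% → $58000 × 2.45% × 6/12 = $710.5000
1 Sep – 31 Dec 2004: 4 months at 2.85% → $58000 × 2.85% × 4/12 = $551.0000
Total = $1614.3333

$1614.33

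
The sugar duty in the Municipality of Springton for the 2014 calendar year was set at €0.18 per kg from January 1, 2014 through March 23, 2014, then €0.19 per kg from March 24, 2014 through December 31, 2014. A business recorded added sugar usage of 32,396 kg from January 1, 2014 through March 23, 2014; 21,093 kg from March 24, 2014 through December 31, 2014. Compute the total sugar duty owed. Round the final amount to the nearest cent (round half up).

€9,838.95

January 1 – March 23, 2014: 32,396 kg at €0.18/kg → €5,831.28
March 24 – December 31, 2014: 21,093 kg at €0.19/kg → €4,007.67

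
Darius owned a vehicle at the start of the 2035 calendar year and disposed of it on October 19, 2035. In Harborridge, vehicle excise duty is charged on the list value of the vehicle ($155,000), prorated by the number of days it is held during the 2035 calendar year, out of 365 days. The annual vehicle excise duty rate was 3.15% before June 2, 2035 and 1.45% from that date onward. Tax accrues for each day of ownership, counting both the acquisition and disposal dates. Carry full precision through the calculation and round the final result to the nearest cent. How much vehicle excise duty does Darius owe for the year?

$2,895.32

January 1 – June 1, 2035: 152 days at 3.15% → $155,000 × 3.15% × 152/365 = $2,033.2603
June 2 – October 19, 2035: 140 days at 1.45% → $155,000 × 1.45% × 140/365 = $862.0548
Total = $2,895.3151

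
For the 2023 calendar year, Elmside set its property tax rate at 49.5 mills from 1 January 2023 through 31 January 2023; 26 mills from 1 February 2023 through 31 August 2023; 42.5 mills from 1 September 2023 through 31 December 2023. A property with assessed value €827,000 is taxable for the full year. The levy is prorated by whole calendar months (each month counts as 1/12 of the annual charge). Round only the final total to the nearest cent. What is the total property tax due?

€27,670.04

1 January – 31 January 2023: 1 month at 49.5 mills → €827,000 × 4.95% × 1/12 = €3,411.3750
1 February – 31 August 2023: 7 months at 26 mills → €827,000 × 2.6% × 7/12 = €12,542.8333
1 September – 31 December 2023: 4 months at 42.5 mills → €827,000 × 4.25% × 4/12 = €11,715.8333
Total = €27,670.0417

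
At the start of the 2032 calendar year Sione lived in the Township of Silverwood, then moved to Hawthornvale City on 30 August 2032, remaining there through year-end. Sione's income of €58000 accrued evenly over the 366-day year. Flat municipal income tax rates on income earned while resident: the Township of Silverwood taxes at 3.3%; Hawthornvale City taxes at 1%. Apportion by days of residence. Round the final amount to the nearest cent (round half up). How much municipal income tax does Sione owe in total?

The Township of Silverwood, 1 January – 29 August 2032: 242 days → €58000 × 3.3% × 242/366 = €1265.5410
Hawthornvale City, 30 August – 31 December 2032: 124 days → €58000 × 1% × 124/366 = €196.5027
Total = €1462.0437

€1462.04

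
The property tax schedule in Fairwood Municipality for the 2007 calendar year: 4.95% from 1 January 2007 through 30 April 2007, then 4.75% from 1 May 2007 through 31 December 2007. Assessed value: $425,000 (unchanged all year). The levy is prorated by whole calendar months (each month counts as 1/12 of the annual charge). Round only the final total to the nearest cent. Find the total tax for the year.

1 January – 30 April 2007: 4 months at 4.95% → $425,000 × 4.95% × 4/12 = $7,012.5000
1 May – 31 December 2007: 8 months at 4.75% → $425,000 × 4.75% × 8/12 = $13,458.3333
Total = $20,470.8333

$20,470.83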